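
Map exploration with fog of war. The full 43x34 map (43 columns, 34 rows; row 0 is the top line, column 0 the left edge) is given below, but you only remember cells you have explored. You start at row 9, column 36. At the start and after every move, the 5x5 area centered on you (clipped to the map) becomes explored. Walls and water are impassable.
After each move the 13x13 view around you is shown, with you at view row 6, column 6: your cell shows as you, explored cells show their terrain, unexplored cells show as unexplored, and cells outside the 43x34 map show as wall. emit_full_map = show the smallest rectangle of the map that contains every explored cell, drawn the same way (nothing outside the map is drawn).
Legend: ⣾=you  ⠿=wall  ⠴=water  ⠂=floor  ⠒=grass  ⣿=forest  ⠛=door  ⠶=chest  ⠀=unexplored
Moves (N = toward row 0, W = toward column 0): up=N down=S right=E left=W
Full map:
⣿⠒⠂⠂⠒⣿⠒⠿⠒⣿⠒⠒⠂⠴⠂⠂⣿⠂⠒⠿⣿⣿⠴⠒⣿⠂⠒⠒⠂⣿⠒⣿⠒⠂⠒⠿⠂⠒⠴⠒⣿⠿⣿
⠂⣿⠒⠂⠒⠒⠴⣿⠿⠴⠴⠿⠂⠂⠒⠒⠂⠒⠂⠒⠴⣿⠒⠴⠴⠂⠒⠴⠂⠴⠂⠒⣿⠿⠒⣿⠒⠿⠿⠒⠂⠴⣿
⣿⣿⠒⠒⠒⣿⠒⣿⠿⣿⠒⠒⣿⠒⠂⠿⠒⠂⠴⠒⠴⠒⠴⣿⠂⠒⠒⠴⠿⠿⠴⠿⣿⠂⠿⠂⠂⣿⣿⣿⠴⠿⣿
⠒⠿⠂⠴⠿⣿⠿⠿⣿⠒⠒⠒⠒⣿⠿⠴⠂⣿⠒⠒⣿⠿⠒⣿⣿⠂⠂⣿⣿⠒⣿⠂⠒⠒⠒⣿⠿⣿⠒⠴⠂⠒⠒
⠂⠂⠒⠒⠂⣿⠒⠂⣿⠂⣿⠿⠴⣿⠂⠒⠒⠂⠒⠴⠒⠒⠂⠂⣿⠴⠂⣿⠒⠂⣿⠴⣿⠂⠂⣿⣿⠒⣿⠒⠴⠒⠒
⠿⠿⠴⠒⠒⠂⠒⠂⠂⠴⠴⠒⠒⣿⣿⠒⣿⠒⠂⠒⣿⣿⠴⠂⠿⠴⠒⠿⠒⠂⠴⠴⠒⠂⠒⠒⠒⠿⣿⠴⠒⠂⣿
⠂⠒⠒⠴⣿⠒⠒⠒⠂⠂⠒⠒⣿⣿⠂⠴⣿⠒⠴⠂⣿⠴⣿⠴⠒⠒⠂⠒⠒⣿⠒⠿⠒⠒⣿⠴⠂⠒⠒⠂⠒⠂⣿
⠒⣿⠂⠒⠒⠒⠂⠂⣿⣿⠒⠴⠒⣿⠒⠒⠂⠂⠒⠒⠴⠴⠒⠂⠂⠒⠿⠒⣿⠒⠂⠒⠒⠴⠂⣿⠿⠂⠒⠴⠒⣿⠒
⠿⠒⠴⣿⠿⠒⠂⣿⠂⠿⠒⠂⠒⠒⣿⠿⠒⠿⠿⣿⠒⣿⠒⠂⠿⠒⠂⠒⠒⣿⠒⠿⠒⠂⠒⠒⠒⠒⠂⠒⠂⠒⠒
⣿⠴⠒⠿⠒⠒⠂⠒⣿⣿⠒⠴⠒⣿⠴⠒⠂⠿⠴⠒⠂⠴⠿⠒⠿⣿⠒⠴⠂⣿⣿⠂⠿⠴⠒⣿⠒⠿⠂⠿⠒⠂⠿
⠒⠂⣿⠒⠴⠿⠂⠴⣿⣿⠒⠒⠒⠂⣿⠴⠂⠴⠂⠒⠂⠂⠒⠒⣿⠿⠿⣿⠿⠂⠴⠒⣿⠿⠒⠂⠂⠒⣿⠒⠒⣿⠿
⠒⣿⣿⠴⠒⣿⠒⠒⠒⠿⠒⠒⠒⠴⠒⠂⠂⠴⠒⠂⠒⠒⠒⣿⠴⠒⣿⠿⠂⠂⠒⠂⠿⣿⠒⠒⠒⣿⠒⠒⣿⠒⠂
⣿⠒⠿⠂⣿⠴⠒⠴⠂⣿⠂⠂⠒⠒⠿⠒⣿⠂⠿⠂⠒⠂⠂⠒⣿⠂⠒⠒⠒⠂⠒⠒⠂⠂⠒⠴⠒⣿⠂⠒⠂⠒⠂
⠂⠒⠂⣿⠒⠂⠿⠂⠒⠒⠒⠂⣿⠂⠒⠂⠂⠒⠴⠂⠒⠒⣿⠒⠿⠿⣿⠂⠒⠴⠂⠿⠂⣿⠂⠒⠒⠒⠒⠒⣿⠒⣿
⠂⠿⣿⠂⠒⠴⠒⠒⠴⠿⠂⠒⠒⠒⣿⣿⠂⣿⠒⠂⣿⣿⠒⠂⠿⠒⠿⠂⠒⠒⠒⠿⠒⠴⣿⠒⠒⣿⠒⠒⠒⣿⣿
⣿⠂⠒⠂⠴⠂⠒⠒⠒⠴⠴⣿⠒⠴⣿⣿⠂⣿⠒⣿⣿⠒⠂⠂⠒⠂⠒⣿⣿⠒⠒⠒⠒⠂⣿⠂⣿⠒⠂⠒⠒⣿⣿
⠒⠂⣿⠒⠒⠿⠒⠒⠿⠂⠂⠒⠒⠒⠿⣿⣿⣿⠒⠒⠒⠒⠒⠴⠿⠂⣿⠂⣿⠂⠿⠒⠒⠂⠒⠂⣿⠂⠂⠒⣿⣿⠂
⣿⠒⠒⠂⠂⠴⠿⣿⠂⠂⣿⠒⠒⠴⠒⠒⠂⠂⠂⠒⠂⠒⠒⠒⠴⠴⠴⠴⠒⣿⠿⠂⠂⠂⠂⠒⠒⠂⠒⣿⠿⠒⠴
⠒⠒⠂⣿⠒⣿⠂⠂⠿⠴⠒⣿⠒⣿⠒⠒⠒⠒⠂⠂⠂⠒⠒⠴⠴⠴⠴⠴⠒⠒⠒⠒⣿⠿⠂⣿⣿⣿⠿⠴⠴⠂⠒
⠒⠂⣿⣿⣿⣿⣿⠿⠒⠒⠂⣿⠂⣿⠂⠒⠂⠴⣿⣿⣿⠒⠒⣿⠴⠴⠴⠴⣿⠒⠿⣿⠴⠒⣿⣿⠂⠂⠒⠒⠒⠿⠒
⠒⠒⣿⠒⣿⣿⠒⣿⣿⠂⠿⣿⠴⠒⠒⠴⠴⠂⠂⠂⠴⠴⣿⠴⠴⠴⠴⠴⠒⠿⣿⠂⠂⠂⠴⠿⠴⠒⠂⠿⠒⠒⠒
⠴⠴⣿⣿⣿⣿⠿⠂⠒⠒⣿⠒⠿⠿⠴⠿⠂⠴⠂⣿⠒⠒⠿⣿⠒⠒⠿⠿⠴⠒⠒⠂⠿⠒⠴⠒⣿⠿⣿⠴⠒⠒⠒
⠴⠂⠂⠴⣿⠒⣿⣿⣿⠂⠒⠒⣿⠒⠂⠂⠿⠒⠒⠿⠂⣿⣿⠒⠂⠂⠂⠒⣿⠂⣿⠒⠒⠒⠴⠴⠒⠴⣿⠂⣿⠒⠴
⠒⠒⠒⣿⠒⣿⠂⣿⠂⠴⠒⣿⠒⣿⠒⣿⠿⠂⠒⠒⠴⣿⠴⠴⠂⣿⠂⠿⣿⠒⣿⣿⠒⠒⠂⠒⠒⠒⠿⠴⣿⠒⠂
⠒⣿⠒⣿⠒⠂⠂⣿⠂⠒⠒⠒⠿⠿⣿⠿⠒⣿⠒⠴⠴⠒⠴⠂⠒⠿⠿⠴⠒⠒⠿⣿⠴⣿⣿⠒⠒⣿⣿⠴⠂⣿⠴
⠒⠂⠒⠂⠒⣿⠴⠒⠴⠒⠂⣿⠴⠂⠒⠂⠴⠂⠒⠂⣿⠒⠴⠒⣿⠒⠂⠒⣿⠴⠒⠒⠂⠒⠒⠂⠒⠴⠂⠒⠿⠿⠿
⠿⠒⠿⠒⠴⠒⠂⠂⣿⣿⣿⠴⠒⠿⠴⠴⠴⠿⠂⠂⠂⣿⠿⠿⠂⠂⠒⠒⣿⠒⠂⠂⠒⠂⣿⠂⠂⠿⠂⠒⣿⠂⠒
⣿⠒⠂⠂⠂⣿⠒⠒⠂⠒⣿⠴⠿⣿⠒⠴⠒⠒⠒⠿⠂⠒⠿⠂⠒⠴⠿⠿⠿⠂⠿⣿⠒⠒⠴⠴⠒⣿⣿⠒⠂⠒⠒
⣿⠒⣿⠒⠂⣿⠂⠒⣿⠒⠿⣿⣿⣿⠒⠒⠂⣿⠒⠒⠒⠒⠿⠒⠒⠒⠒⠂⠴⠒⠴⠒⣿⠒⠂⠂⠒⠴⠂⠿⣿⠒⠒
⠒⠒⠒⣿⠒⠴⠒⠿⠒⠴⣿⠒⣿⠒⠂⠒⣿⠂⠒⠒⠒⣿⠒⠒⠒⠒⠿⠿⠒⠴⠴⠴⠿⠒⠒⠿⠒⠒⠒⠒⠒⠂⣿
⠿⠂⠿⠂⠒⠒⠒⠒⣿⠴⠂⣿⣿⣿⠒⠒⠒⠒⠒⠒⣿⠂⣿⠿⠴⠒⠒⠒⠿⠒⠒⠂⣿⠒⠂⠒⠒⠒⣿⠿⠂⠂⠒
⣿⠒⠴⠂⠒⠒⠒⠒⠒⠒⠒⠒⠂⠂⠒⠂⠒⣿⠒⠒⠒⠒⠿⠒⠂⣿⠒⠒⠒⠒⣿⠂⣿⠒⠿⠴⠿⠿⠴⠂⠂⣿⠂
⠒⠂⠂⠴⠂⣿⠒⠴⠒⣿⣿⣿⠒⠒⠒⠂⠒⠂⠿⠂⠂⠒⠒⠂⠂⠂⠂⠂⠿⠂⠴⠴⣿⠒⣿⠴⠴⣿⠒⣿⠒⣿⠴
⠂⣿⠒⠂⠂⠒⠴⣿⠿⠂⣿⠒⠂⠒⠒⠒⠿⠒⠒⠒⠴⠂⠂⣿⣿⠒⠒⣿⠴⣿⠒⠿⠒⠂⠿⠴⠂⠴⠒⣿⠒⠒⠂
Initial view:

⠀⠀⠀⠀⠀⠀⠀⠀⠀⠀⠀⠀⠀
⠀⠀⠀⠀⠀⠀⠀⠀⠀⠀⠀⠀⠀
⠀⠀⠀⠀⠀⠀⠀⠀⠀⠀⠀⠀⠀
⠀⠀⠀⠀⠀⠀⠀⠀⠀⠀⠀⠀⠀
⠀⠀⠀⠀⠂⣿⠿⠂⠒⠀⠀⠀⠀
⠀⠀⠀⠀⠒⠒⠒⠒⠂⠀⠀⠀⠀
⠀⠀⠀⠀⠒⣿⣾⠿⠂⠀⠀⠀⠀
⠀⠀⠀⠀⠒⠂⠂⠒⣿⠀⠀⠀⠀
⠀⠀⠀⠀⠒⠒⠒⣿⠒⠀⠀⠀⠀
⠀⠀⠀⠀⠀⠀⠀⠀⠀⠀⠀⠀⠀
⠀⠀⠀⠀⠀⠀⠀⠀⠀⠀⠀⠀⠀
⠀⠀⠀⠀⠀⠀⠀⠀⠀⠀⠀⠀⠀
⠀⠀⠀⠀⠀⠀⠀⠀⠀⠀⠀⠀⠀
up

⠀⠀⠀⠀⠀⠀⠀⠀⠀⠀⠀⠀⠀
⠀⠀⠀⠀⠀⠀⠀⠀⠀⠀⠀⠀⠀
⠀⠀⠀⠀⠀⠀⠀⠀⠀⠀⠀⠀⠀
⠀⠀⠀⠀⠀⠀⠀⠀⠀⠀⠀⠀⠀
⠀⠀⠀⠀⣿⠴⠂⠒⠒⠀⠀⠀⠀
⠀⠀⠀⠀⠂⣿⠿⠂⠒⠀⠀⠀⠀
⠀⠀⠀⠀⠒⠒⣾⠒⠂⠀⠀⠀⠀
⠀⠀⠀⠀⠒⣿⠒⠿⠂⠀⠀⠀⠀
⠀⠀⠀⠀⠒⠂⠂⠒⣿⠀⠀⠀⠀
⠀⠀⠀⠀⠒⠒⠒⣿⠒⠀⠀⠀⠀
⠀⠀⠀⠀⠀⠀⠀⠀⠀⠀⠀⠀⠀
⠀⠀⠀⠀⠀⠀⠀⠀⠀⠀⠀⠀⠀
⠀⠀⠀⠀⠀⠀⠀⠀⠀⠀⠀⠀⠀

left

⠀⠀⠀⠀⠀⠀⠀⠀⠀⠀⠀⠀⠀
⠀⠀⠀⠀⠀⠀⠀⠀⠀⠀⠀⠀⠀
⠀⠀⠀⠀⠀⠀⠀⠀⠀⠀⠀⠀⠀
⠀⠀⠀⠀⠀⠀⠀⠀⠀⠀⠀⠀⠀
⠀⠀⠀⠀⠒⣿⠴⠂⠒⠒⠀⠀⠀
⠀⠀⠀⠀⠴⠂⣿⠿⠂⠒⠀⠀⠀
⠀⠀⠀⠀⠂⠒⣾⠒⠒⠂⠀⠀⠀
⠀⠀⠀⠀⠴⠒⣿⠒⠿⠂⠀⠀⠀
⠀⠀⠀⠀⠿⠒⠂⠂⠒⣿⠀⠀⠀
⠀⠀⠀⠀⠀⠒⠒⠒⣿⠒⠀⠀⠀
⠀⠀⠀⠀⠀⠀⠀⠀⠀⠀⠀⠀⠀
⠀⠀⠀⠀⠀⠀⠀⠀⠀⠀⠀⠀⠀
⠀⠀⠀⠀⠀⠀⠀⠀⠀⠀⠀⠀⠀

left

⠀⠀⠀⠀⠀⠀⠀⠀⠀⠀⠀⠀⠀
⠀⠀⠀⠀⠀⠀⠀⠀⠀⠀⠀⠀⠀
⠀⠀⠀⠀⠀⠀⠀⠀⠀⠀⠀⠀⠀
⠀⠀⠀⠀⠀⠀⠀⠀⠀⠀⠀⠀⠀
⠀⠀⠀⠀⠒⠒⣿⠴⠂⠒⠒⠀⠀
⠀⠀⠀⠀⠒⠴⠂⣿⠿⠂⠒⠀⠀
⠀⠀⠀⠀⠒⠂⣾⠒⠒⠒⠂⠀⠀
⠀⠀⠀⠀⠿⠴⠒⣿⠒⠿⠂⠀⠀
⠀⠀⠀⠀⣿⠿⠒⠂⠂⠒⣿⠀⠀
⠀⠀⠀⠀⠀⠀⠒⠒⠒⣿⠒⠀⠀
⠀⠀⠀⠀⠀⠀⠀⠀⠀⠀⠀⠀⠀
⠀⠀⠀⠀⠀⠀⠀⠀⠀⠀⠀⠀⠀
⠀⠀⠀⠀⠀⠀⠀⠀⠀⠀⠀⠀⠀

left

⠀⠀⠀⠀⠀⠀⠀⠀⠀⠀⠀⠀⠀
⠀⠀⠀⠀⠀⠀⠀⠀⠀⠀⠀⠀⠀
⠀⠀⠀⠀⠀⠀⠀⠀⠀⠀⠀⠀⠀
⠀⠀⠀⠀⠀⠀⠀⠀⠀⠀⠀⠀⠀
⠀⠀⠀⠀⠿⠒⠒⣿⠴⠂⠒⠒⠀
⠀⠀⠀⠀⠒⠒⠴⠂⣿⠿⠂⠒⠀
⠀⠀⠀⠀⠿⠒⣾⠒⠒⠒⠒⠂⠀
⠀⠀⠀⠀⠂⠿⠴⠒⣿⠒⠿⠂⠀
⠀⠀⠀⠀⠒⣿⠿⠒⠂⠂⠒⣿⠀
⠀⠀⠀⠀⠀⠀⠀⠒⠒⠒⣿⠒⠀
⠀⠀⠀⠀⠀⠀⠀⠀⠀⠀⠀⠀⠀
⠀⠀⠀⠀⠀⠀⠀⠀⠀⠀⠀⠀⠀
⠀⠀⠀⠀⠀⠀⠀⠀⠀⠀⠀⠀⠀

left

⠀⠀⠀⠀⠀⠀⠀⠀⠀⠀⠀⠀⠀
⠀⠀⠀⠀⠀⠀⠀⠀⠀⠀⠀⠀⠀
⠀⠀⠀⠀⠀⠀⠀⠀⠀⠀⠀⠀⠀
⠀⠀⠀⠀⠀⠀⠀⠀⠀⠀⠀⠀⠀
⠀⠀⠀⠀⠒⠿⠒⠒⣿⠴⠂⠒⠒
⠀⠀⠀⠀⠂⠒⠒⠴⠂⣿⠿⠂⠒
⠀⠀⠀⠀⠒⠿⣾⠂⠒⠒⠒⠒⠂
⠀⠀⠀⠀⣿⠂⠿⠴⠒⣿⠒⠿⠂
⠀⠀⠀⠀⠴⠒⣿⠿⠒⠂⠂⠒⣿
⠀⠀⠀⠀⠀⠀⠀⠀⠒⠒⠒⣿⠒
⠀⠀⠀⠀⠀⠀⠀⠀⠀⠀⠀⠀⠀
⠀⠀⠀⠀⠀⠀⠀⠀⠀⠀⠀⠀⠀
⠀⠀⠀⠀⠀⠀⠀⠀⠀⠀⠀⠀⠀

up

⠀⠀⠀⠀⠀⠀⠀⠀⠀⠀⠀⠀⠀
⠀⠀⠀⠀⠀⠀⠀⠀⠀⠀⠀⠀⠀
⠀⠀⠀⠀⠀⠀⠀⠀⠀⠀⠀⠀⠀
⠀⠀⠀⠀⠀⠀⠀⠀⠀⠀⠀⠀⠀
⠀⠀⠀⠀⠴⠴⠒⠂⠒⠀⠀⠀⠀
⠀⠀⠀⠀⠒⠿⠒⠒⣿⠴⠂⠒⠒
⠀⠀⠀⠀⠂⠒⣾⠴⠂⣿⠿⠂⠒
⠀⠀⠀⠀⠒⠿⠒⠂⠒⠒⠒⠒⠂
⠀⠀⠀⠀⣿⠂⠿⠴⠒⣿⠒⠿⠂
⠀⠀⠀⠀⠴⠒⣿⠿⠒⠂⠂⠒⣿
⠀⠀⠀⠀⠀⠀⠀⠀⠒⠒⠒⣿⠒
⠀⠀⠀⠀⠀⠀⠀⠀⠀⠀⠀⠀⠀
⠀⠀⠀⠀⠀⠀⠀⠀⠀⠀⠀⠀⠀

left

⠀⠀⠀⠀⠀⠀⠀⠀⠀⠀⠀⠀⠀
⠀⠀⠀⠀⠀⠀⠀⠀⠀⠀⠀⠀⠀
⠀⠀⠀⠀⠀⠀⠀⠀⠀⠀⠀⠀⠀
⠀⠀⠀⠀⠀⠀⠀⠀⠀⠀⠀⠀⠀
⠀⠀⠀⠀⠂⠴⠴⠒⠂⠒⠀⠀⠀
⠀⠀⠀⠀⣿⠒⠿⠒⠒⣿⠴⠂⠒
⠀⠀⠀⠀⠒⠂⣾⠒⠴⠂⣿⠿⠂
⠀⠀⠀⠀⣿⠒⠿⠒⠂⠒⠒⠒⠒
⠀⠀⠀⠀⣿⣿⠂⠿⠴⠒⣿⠒⠿
⠀⠀⠀⠀⠀⠴⠒⣿⠿⠒⠂⠂⠒
⠀⠀⠀⠀⠀⠀⠀⠀⠀⠒⠒⠒⣿
⠀⠀⠀⠀⠀⠀⠀⠀⠀⠀⠀⠀⠀
⠀⠀⠀⠀⠀⠀⠀⠀⠀⠀⠀⠀⠀

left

⠀⠀⠀⠀⠀⠀⠀⠀⠀⠀⠀⠀⠀
⠀⠀⠀⠀⠀⠀⠀⠀⠀⠀⠀⠀⠀
⠀⠀⠀⠀⠀⠀⠀⠀⠀⠀⠀⠀⠀
⠀⠀⠀⠀⠀⠀⠀⠀⠀⠀⠀⠀⠀
⠀⠀⠀⠀⠒⠂⠴⠴⠒⠂⠒⠀⠀
⠀⠀⠀⠀⠒⣿⠒⠿⠒⠒⣿⠴⠂
⠀⠀⠀⠀⣿⠒⣾⠒⠒⠴⠂⣿⠿
⠀⠀⠀⠀⠒⣿⠒⠿⠒⠂⠒⠒⠒
⠀⠀⠀⠀⠂⣿⣿⠂⠿⠴⠒⣿⠒
⠀⠀⠀⠀⠀⠀⠴⠒⣿⠿⠒⠂⠂
⠀⠀⠀⠀⠀⠀⠀⠀⠀⠀⠒⠒⠒
⠀⠀⠀⠀⠀⠀⠀⠀⠀⠀⠀⠀⠀
⠀⠀⠀⠀⠀⠀⠀⠀⠀⠀⠀⠀⠀

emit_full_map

⠒⠂⠴⠴⠒⠂⠒⠀⠀⠀⠀
⠒⣿⠒⠿⠒⠒⣿⠴⠂⠒⠒
⣿⠒⣾⠒⠒⠴⠂⣿⠿⠂⠒
⠒⣿⠒⠿⠒⠂⠒⠒⠒⠒⠂
⠂⣿⣿⠂⠿⠴⠒⣿⠒⠿⠂
⠀⠀⠴⠒⣿⠿⠒⠂⠂⠒⣿
⠀⠀⠀⠀⠀⠀⠒⠒⠒⣿⠒

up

⠀⠀⠀⠀⠀⠀⠀⠀⠀⠀⠀⠀⠀
⠀⠀⠀⠀⠀⠀⠀⠀⠀⠀⠀⠀⠀
⠀⠀⠀⠀⠀⠀⠀⠀⠀⠀⠀⠀⠀
⠀⠀⠀⠀⠀⠀⠀⠀⠀⠀⠀⠀⠀
⠀⠀⠀⠀⠒⠂⣿⠴⣿⠀⠀⠀⠀
⠀⠀⠀⠀⠒⠂⠴⠴⠒⠂⠒⠀⠀
⠀⠀⠀⠀⠒⣿⣾⠿⠒⠒⣿⠴⠂
⠀⠀⠀⠀⣿⠒⠂⠒⠒⠴⠂⣿⠿
⠀⠀⠀⠀⠒⣿⠒⠿⠒⠂⠒⠒⠒
⠀⠀⠀⠀⠂⣿⣿⠂⠿⠴⠒⣿⠒
⠀⠀⠀⠀⠀⠀⠴⠒⣿⠿⠒⠂⠂
⠀⠀⠀⠀⠀⠀⠀⠀⠀⠀⠒⠒⠒
⠀⠀⠀⠀⠀⠀⠀⠀⠀⠀⠀⠀⠀

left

⠀⠀⠀⠀⠀⠀⠀⠀⠀⠀⠀⠀⠀
⠀⠀⠀⠀⠀⠀⠀⠀⠀⠀⠀⠀⠀
⠀⠀⠀⠀⠀⠀⠀⠀⠀⠀⠀⠀⠀
⠀⠀⠀⠀⠀⠀⠀⠀⠀⠀⠀⠀⠀
⠀⠀⠀⠀⣿⠒⠂⣿⠴⣿⠀⠀⠀
⠀⠀⠀⠀⠿⠒⠂⠴⠴⠒⠂⠒⠀
⠀⠀⠀⠀⠒⠒⣾⠒⠿⠒⠒⣿⠴
⠀⠀⠀⠀⠒⣿⠒⠂⠒⠒⠴⠂⣿
⠀⠀⠀⠀⠒⠒⣿⠒⠿⠒⠂⠒⠒
⠀⠀⠀⠀⠀⠂⣿⣿⠂⠿⠴⠒⣿
⠀⠀⠀⠀⠀⠀⠀⠴⠒⣿⠿⠒⠂
⠀⠀⠀⠀⠀⠀⠀⠀⠀⠀⠀⠒⠒
⠀⠀⠀⠀⠀⠀⠀⠀⠀⠀⠀⠀⠀

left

⠀⠀⠀⠀⠀⠀⠀⠀⠀⠀⠀⠀⠀
⠀⠀⠀⠀⠀⠀⠀⠀⠀⠀⠀⠀⠀
⠀⠀⠀⠀⠀⠀⠀⠀⠀⠀⠀⠀⠀
⠀⠀⠀⠀⠀⠀⠀⠀⠀⠀⠀⠀⠀
⠀⠀⠀⠀⠂⣿⠒⠂⣿⠴⣿⠀⠀
⠀⠀⠀⠀⠒⠿⠒⠂⠴⠴⠒⠂⠒
⠀⠀⠀⠀⠂⠒⣾⣿⠒⠿⠒⠒⣿
⠀⠀⠀⠀⠿⠒⣿⠒⠂⠒⠒⠴⠂
⠀⠀⠀⠀⠂⠒⠒⣿⠒⠿⠒⠂⠒
⠀⠀⠀⠀⠀⠀⠂⣿⣿⠂⠿⠴⠒
⠀⠀⠀⠀⠀⠀⠀⠀⠴⠒⣿⠿⠒
⠀⠀⠀⠀⠀⠀⠀⠀⠀⠀⠀⠀⠒
⠀⠀⠀⠀⠀⠀⠀⠀⠀⠀⠀⠀⠀

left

⠀⠀⠀⠀⠀⠀⠀⠀⠀⠀⠀⠀⠀
⠀⠀⠀⠀⠀⠀⠀⠀⠀⠀⠀⠀⠀
⠀⠀⠀⠀⠀⠀⠀⠀⠀⠀⠀⠀⠀
⠀⠀⠀⠀⠀⠀⠀⠀⠀⠀⠀⠀⠀
⠀⠀⠀⠀⠴⠂⣿⠒⠂⣿⠴⣿⠀
⠀⠀⠀⠀⠴⠒⠿⠒⠂⠴⠴⠒⠂
⠀⠀⠀⠀⠒⠂⣾⠒⣿⠒⠿⠒⠒
⠀⠀⠀⠀⠒⠿⠒⣿⠒⠂⠒⠒⠴
⠀⠀⠀⠀⠒⠂⠒⠒⣿⠒⠿⠒⠂
⠀⠀⠀⠀⠀⠀⠀⠂⣿⣿⠂⠿⠴
⠀⠀⠀⠀⠀⠀⠀⠀⠀⠴⠒⣿⠿
⠀⠀⠀⠀⠀⠀⠀⠀⠀⠀⠀⠀⠀
⠀⠀⠀⠀⠀⠀⠀⠀⠀⠀⠀⠀⠀

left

⠀⠀⠀⠀⠀⠀⠀⠀⠀⠀⠀⠀⠀
⠀⠀⠀⠀⠀⠀⠀⠀⠀⠀⠀⠀⠀
⠀⠀⠀⠀⠀⠀⠀⠀⠀⠀⠀⠀⠀
⠀⠀⠀⠀⠀⠀⠀⠀⠀⠀⠀⠀⠀
⠀⠀⠀⠀⣿⠴⠂⣿⠒⠂⣿⠴⣿
⠀⠀⠀⠀⠿⠴⠒⠿⠒⠂⠴⠴⠒
⠀⠀⠀⠀⠒⠒⣾⠒⠒⣿⠒⠿⠒
⠀⠀⠀⠀⠂⠒⠿⠒⣿⠒⠂⠒⠒
⠀⠀⠀⠀⠿⠒⠂⠒⠒⣿⠒⠿⠒
⠀⠀⠀⠀⠀⠀⠀⠀⠂⣿⣿⠂⠿
⠀⠀⠀⠀⠀⠀⠀⠀⠀⠀⠴⠒⣿
⠀⠀⠀⠀⠀⠀⠀⠀⠀⠀⠀⠀⠀
⠀⠀⠀⠀⠀⠀⠀⠀⠀⠀⠀⠀⠀

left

⠀⠀⠀⠀⠀⠀⠀⠀⠀⠀⠀⠀⠀
⠀⠀⠀⠀⠀⠀⠀⠀⠀⠀⠀⠀⠀
⠀⠀⠀⠀⠀⠀⠀⠀⠀⠀⠀⠀⠀
⠀⠀⠀⠀⠀⠀⠀⠀⠀⠀⠀⠀⠀
⠀⠀⠀⠀⠂⣿⠴⠂⣿⠒⠂⣿⠴
⠀⠀⠀⠀⠂⠿⠴⠒⠿⠒⠂⠴⠴
⠀⠀⠀⠀⠴⠒⣾⠂⠒⠒⣿⠒⠿
⠀⠀⠀⠀⠂⠂⠒⠿⠒⣿⠒⠂⠒
⠀⠀⠀⠀⠂⠿⠒⠂⠒⠒⣿⠒⠿
⠀⠀⠀⠀⠀⠀⠀⠀⠀⠂⣿⣿⠂
⠀⠀⠀⠀⠀⠀⠀⠀⠀⠀⠀⠴⠒
⠀⠀⠀⠀⠀⠀⠀⠀⠀⠀⠀⠀⠀
⠀⠀⠀⠀⠀⠀⠀⠀⠀⠀⠀⠀⠀

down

⠀⠀⠀⠀⠀⠀⠀⠀⠀⠀⠀⠀⠀
⠀⠀⠀⠀⠀⠀⠀⠀⠀⠀⠀⠀⠀
⠀⠀⠀⠀⠀⠀⠀⠀⠀⠀⠀⠀⠀
⠀⠀⠀⠀⠂⣿⠴⠂⣿⠒⠂⣿⠴
⠀⠀⠀⠀⠂⠿⠴⠒⠿⠒⠂⠴⠴
⠀⠀⠀⠀⠴⠒⠒⠂⠒⠒⣿⠒⠿
⠀⠀⠀⠀⠂⠂⣾⠿⠒⣿⠒⠂⠒
⠀⠀⠀⠀⠂⠿⠒⠂⠒⠒⣿⠒⠿
⠀⠀⠀⠀⠒⠿⣿⠒⠴⠂⣿⣿⠂
⠀⠀⠀⠀⠀⠀⠀⠀⠀⠀⠀⠴⠒
⠀⠀⠀⠀⠀⠀⠀⠀⠀⠀⠀⠀⠀
⠀⠀⠀⠀⠀⠀⠀⠀⠀⠀⠀⠀⠀
⠀⠀⠀⠀⠀⠀⠀⠀⠀⠀⠀⠀⠀

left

⠀⠀⠀⠀⠀⠀⠀⠀⠀⠀⠀⠀⠀
⠀⠀⠀⠀⠀⠀⠀⠀⠀⠀⠀⠀⠀
⠀⠀⠀⠀⠀⠀⠀⠀⠀⠀⠀⠀⠀
⠀⠀⠀⠀⠀⠂⣿⠴⠂⣿⠒⠂⣿
⠀⠀⠀⠀⠴⠂⠿⠴⠒⠿⠒⠂⠴
⠀⠀⠀⠀⣿⠴⠒⠒⠂⠒⠒⣿⠒
⠀⠀⠀⠀⠒⠂⣾⠒⠿⠒⣿⠒⠂
⠀⠀⠀⠀⠒⠂⠿⠒⠂⠒⠒⣿⠒
⠀⠀⠀⠀⠿⠒⠿⣿⠒⠴⠂⣿⣿
⠀⠀⠀⠀⠀⠀⠀⠀⠀⠀⠀⠀⠴
⠀⠀⠀⠀⠀⠀⠀⠀⠀⠀⠀⠀⠀
⠀⠀⠀⠀⠀⠀⠀⠀⠀⠀⠀⠀⠀
⠀⠀⠀⠀⠀⠀⠀⠀⠀⠀⠀⠀⠀

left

⠀⠀⠀⠀⠀⠀⠀⠀⠀⠀⠀⠀⠀
⠀⠀⠀⠀⠀⠀⠀⠀⠀⠀⠀⠀⠀
⠀⠀⠀⠀⠀⠀⠀⠀⠀⠀⠀⠀⠀
⠀⠀⠀⠀⠀⠀⠂⣿⠴⠂⣿⠒⠂
⠀⠀⠀⠀⣿⠴⠂⠿⠴⠒⠿⠒⠂
⠀⠀⠀⠀⠴⣿⠴⠒⠒⠂⠒⠒⣿
⠀⠀⠀⠀⠴⠒⣾⠂⠒⠿⠒⣿⠒
⠀⠀⠀⠀⣿⠒⠂⠿⠒⠂⠒⠒⣿
⠀⠀⠀⠀⠴⠿⠒⠿⣿⠒⠴⠂⣿
⠀⠀⠀⠀⠀⠀⠀⠀⠀⠀⠀⠀⠀
⠀⠀⠀⠀⠀⠀⠀⠀⠀⠀⠀⠀⠀
⠀⠀⠀⠀⠀⠀⠀⠀⠀⠀⠀⠀⠀
⠀⠀⠀⠀⠀⠀⠀⠀⠀⠀⠀⠀⠀

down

⠀⠀⠀⠀⠀⠀⠀⠀⠀⠀⠀⠀⠀
⠀⠀⠀⠀⠀⠀⠀⠀⠀⠀⠀⠀⠀
⠀⠀⠀⠀⠀⠀⠂⣿⠴⠂⣿⠒⠂
⠀⠀⠀⠀⣿⠴⠂⠿⠴⠒⠿⠒⠂
⠀⠀⠀⠀⠴⣿⠴⠒⠒⠂⠒⠒⣿
⠀⠀⠀⠀⠴⠒⠂⠂⠒⠿⠒⣿⠒
⠀⠀⠀⠀⣿⠒⣾⠿⠒⠂⠒⠒⣿
⠀⠀⠀⠀⠴⠿⠒⠿⣿⠒⠴⠂⣿
⠀⠀⠀⠀⠂⠒⠒⣿⠿⠀⠀⠀⠀
⠀⠀⠀⠀⠀⠀⠀⠀⠀⠀⠀⠀⠀
⠀⠀⠀⠀⠀⠀⠀⠀⠀⠀⠀⠀⠀
⠀⠀⠀⠀⠀⠀⠀⠀⠀⠀⠀⠀⠀
⠀⠀⠀⠀⠀⠀⠀⠀⠀⠀⠀⠀⠀

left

⠀⠀⠀⠀⠀⠀⠀⠀⠀⠀⠀⠀⠀
⠀⠀⠀⠀⠀⠀⠀⠀⠀⠀⠀⠀⠀
⠀⠀⠀⠀⠀⠀⠀⠂⣿⠴⠂⣿⠒
⠀⠀⠀⠀⠀⣿⠴⠂⠿⠴⠒⠿⠒
⠀⠀⠀⠀⣿⠴⣿⠴⠒⠒⠂⠒⠒
⠀⠀⠀⠀⠴⠴⠒⠂⠂⠒⠿⠒⣿
⠀⠀⠀⠀⠒⣿⣾⠂⠿⠒⠂⠒⠒
⠀⠀⠀⠀⠂⠴⠿⠒⠿⣿⠒⠴⠂
⠀⠀⠀⠀⠂⠂⠒⠒⣿⠿⠀⠀⠀
⠀⠀⠀⠀⠀⠀⠀⠀⠀⠀⠀⠀⠀
⠀⠀⠀⠀⠀⠀⠀⠀⠀⠀⠀⠀⠀
⠀⠀⠀⠀⠀⠀⠀⠀⠀⠀⠀⠀⠀
⠀⠀⠀⠀⠀⠀⠀⠀⠀⠀⠀⠀⠀

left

⠀⠀⠀⠀⠀⠀⠀⠀⠀⠀⠀⠀⠀
⠀⠀⠀⠀⠀⠀⠀⠀⠀⠀⠀⠀⠀
⠀⠀⠀⠀⠀⠀⠀⠀⠂⣿⠴⠂⣿
⠀⠀⠀⠀⠀⠀⣿⠴⠂⠿⠴⠒⠿
⠀⠀⠀⠀⠂⣿⠴⣿⠴⠒⠒⠂⠒
⠀⠀⠀⠀⠒⠴⠴⠒⠂⠂⠒⠿⠒
⠀⠀⠀⠀⣿⠒⣾⠒⠂⠿⠒⠂⠒
⠀⠀⠀⠀⠒⠂⠴⠿⠒⠿⣿⠒⠴
⠀⠀⠀⠀⠒⠂⠂⠒⠒⣿⠿⠀⠀
⠀⠀⠀⠀⠀⠀⠀⠀⠀⠀⠀⠀⠀
⠀⠀⠀⠀⠀⠀⠀⠀⠀⠀⠀⠀⠀
⠀⠀⠀⠀⠀⠀⠀⠀⠀⠀⠀⠀⠀
⠀⠀⠀⠀⠀⠀⠀⠀⠀⠀⠀⠀⠀

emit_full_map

⠀⠀⠀⠀⠂⣿⠴⠂⣿⠒⠂⣿⠴⣿⠀⠀⠀⠀⠀⠀
⠀⠀⣿⠴⠂⠿⠴⠒⠿⠒⠂⠴⠴⠒⠂⠒⠀⠀⠀⠀
⠂⣿⠴⣿⠴⠒⠒⠂⠒⠒⣿⠒⠿⠒⠒⣿⠴⠂⠒⠒
⠒⠴⠴⠒⠂⠂⠒⠿⠒⣿⠒⠂⠒⠒⠴⠂⣿⠿⠂⠒
⣿⠒⣾⠒⠂⠿⠒⠂⠒⠒⣿⠒⠿⠒⠂⠒⠒⠒⠒⠂
⠒⠂⠴⠿⠒⠿⣿⠒⠴⠂⣿⣿⠂⠿⠴⠒⣿⠒⠿⠂
⠒⠂⠂⠒⠒⣿⠿⠀⠀⠀⠀⠴⠒⣿⠿⠒⠂⠂⠒⣿
⠀⠀⠀⠀⠀⠀⠀⠀⠀⠀⠀⠀⠀⠀⠀⠒⠒⠒⣿⠒


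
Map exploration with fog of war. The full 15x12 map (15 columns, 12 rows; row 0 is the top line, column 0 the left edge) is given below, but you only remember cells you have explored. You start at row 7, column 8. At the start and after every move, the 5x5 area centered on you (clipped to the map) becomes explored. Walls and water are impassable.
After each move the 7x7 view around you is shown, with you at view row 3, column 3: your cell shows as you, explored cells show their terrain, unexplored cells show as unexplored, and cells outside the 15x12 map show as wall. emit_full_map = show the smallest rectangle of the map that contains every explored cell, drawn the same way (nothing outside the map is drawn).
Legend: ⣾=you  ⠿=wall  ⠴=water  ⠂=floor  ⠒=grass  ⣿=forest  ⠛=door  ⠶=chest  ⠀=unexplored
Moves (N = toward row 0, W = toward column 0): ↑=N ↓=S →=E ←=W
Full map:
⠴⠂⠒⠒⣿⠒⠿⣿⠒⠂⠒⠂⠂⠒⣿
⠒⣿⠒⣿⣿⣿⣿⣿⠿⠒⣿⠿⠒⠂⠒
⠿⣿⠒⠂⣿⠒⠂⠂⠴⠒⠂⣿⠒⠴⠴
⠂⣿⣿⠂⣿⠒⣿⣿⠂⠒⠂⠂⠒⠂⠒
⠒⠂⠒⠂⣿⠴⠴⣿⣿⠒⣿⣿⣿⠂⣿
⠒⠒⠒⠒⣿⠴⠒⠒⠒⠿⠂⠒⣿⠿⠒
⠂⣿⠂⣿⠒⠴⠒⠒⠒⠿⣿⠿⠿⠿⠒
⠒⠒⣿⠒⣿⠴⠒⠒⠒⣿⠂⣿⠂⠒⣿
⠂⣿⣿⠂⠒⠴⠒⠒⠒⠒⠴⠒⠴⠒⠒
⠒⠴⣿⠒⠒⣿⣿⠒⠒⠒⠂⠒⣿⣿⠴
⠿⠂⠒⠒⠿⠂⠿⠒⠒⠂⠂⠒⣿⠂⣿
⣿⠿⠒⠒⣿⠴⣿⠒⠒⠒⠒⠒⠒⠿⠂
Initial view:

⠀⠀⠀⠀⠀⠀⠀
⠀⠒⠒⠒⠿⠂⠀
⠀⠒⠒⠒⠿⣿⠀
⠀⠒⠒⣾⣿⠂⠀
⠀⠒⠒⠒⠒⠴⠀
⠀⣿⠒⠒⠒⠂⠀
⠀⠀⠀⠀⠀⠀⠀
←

⠀⠀⠀⠀⠀⠀⠀
⠀⠴⠒⠒⠒⠿⠂
⠀⠴⠒⠒⠒⠿⣿
⠀⠴⠒⣾⠒⣿⠂
⠀⠴⠒⠒⠒⠒⠴
⠀⣿⣿⠒⠒⠒⠂
⠀⠀⠀⠀⠀⠀⠀

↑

⠀⠀⠀⠀⠀⠀⠀
⠀⠴⠴⣿⣿⠒⠀
⠀⠴⠒⠒⠒⠿⠂
⠀⠴⠒⣾⠒⠿⣿
⠀⠴⠒⠒⠒⣿⠂
⠀⠴⠒⠒⠒⠒⠴
⠀⣿⣿⠒⠒⠒⠂

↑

⠀⠀⠀⠀⠀⠀⠀
⠀⠒⣿⣿⠂⠒⠀
⠀⠴⠴⣿⣿⠒⠀
⠀⠴⠒⣾⠒⠿⠂
⠀⠴⠒⠒⠒⠿⣿
⠀⠴⠒⠒⠒⣿⠂
⠀⠴⠒⠒⠒⠒⠴

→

⠀⠀⠀⠀⠀⠀⠀
⠒⣿⣿⠂⠒⠂⠀
⠴⠴⣿⣿⠒⣿⠀
⠴⠒⠒⣾⠿⠂⠀
⠴⠒⠒⠒⠿⣿⠀
⠴⠒⠒⠒⣿⠂⠀
⠴⠒⠒⠒⠒⠴⠀

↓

⠒⣿⣿⠂⠒⠂⠀
⠴⠴⣿⣿⠒⣿⠀
⠴⠒⠒⠒⠿⠂⠀
⠴⠒⠒⣾⠿⣿⠀
⠴⠒⠒⠒⣿⠂⠀
⠴⠒⠒⠒⠒⠴⠀
⣿⣿⠒⠒⠒⠂⠀

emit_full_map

⠒⣿⣿⠂⠒⠂
⠴⠴⣿⣿⠒⣿
⠴⠒⠒⠒⠿⠂
⠴⠒⠒⣾⠿⣿
⠴⠒⠒⠒⣿⠂
⠴⠒⠒⠒⠒⠴
⣿⣿⠒⠒⠒⠂

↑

⠀⠀⠀⠀⠀⠀⠀
⠒⣿⣿⠂⠒⠂⠀
⠴⠴⣿⣿⠒⣿⠀
⠴⠒⠒⣾⠿⠂⠀
⠴⠒⠒⠒⠿⣿⠀
⠴⠒⠒⠒⣿⠂⠀
⠴⠒⠒⠒⠒⠴⠀

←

⠀⠀⠀⠀⠀⠀⠀
⠀⠒⣿⣿⠂⠒⠂
⠀⠴⠴⣿⣿⠒⣿
⠀⠴⠒⣾⠒⠿⠂
⠀⠴⠒⠒⠒⠿⣿
⠀⠴⠒⠒⠒⣿⠂
⠀⠴⠒⠒⠒⠒⠴

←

⠀⠀⠀⠀⠀⠀⠀
⠀⣿⠒⣿⣿⠂⠒
⠀⣿⠴⠴⣿⣿⠒
⠀⣿⠴⣾⠒⠒⠿
⠀⠒⠴⠒⠒⠒⠿
⠀⣿⠴⠒⠒⠒⣿
⠀⠀⠴⠒⠒⠒⠒

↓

⠀⣿⠒⣿⣿⠂⠒
⠀⣿⠴⠴⣿⣿⠒
⠀⣿⠴⠒⠒⠒⠿
⠀⠒⠴⣾⠒⠒⠿
⠀⣿⠴⠒⠒⠒⣿
⠀⠒⠴⠒⠒⠒⠒
⠀⠀⣿⣿⠒⠒⠒

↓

⠀⣿⠴⠴⣿⣿⠒
⠀⣿⠴⠒⠒⠒⠿
⠀⠒⠴⠒⠒⠒⠿
⠀⣿⠴⣾⠒⠒⣿
⠀⠒⠴⠒⠒⠒⠒
⠀⠒⣿⣿⠒⠒⠒
⠀⠀⠀⠀⠀⠀⠀

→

⣿⠴⠴⣿⣿⠒⣿
⣿⠴⠒⠒⠒⠿⠂
⠒⠴⠒⠒⠒⠿⣿
⣿⠴⠒⣾⠒⣿⠂
⠒⠴⠒⠒⠒⠒⠴
⠒⣿⣿⠒⠒⠒⠂
⠀⠀⠀⠀⠀⠀⠀

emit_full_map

⣿⠒⣿⣿⠂⠒⠂
⣿⠴⠴⣿⣿⠒⣿
⣿⠴⠒⠒⠒⠿⠂
⠒⠴⠒⠒⠒⠿⣿
⣿⠴⠒⣾⠒⣿⠂
⠒⠴⠒⠒⠒⠒⠴
⠒⣿⣿⠒⠒⠒⠂

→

⠴⠴⣿⣿⠒⣿⠀
⠴⠒⠒⠒⠿⠂⠀
⠴⠒⠒⠒⠿⣿⠀
⠴⠒⠒⣾⣿⠂⠀
⠴⠒⠒⠒⠒⠴⠀
⣿⣿⠒⠒⠒⠂⠀
⠀⠀⠀⠀⠀⠀⠀

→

⠴⣿⣿⠒⣿⠀⠀
⠒⠒⠒⠿⠂⠒⠀
⠒⠒⠒⠿⣿⠿⠀
⠒⠒⠒⣾⠂⣿⠀
⠒⠒⠒⠒⠴⠒⠀
⣿⠒⠒⠒⠂⠒⠀
⠀⠀⠀⠀⠀⠀⠀

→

⣿⣿⠒⣿⠀⠀⠀
⠒⠒⠿⠂⠒⣿⠀
⠒⠒⠿⣿⠿⠿⠀
⠒⠒⣿⣾⣿⠂⠀
⠒⠒⠒⠴⠒⠴⠀
⠒⠒⠒⠂⠒⣿⠀
⠀⠀⠀⠀⠀⠀⠀

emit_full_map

⣿⠒⣿⣿⠂⠒⠂⠀⠀
⣿⠴⠴⣿⣿⠒⣿⠀⠀
⣿⠴⠒⠒⠒⠿⠂⠒⣿
⠒⠴⠒⠒⠒⠿⣿⠿⠿
⣿⠴⠒⠒⠒⣿⣾⣿⠂
⠒⠴⠒⠒⠒⠒⠴⠒⠴
⠒⣿⣿⠒⠒⠒⠂⠒⣿


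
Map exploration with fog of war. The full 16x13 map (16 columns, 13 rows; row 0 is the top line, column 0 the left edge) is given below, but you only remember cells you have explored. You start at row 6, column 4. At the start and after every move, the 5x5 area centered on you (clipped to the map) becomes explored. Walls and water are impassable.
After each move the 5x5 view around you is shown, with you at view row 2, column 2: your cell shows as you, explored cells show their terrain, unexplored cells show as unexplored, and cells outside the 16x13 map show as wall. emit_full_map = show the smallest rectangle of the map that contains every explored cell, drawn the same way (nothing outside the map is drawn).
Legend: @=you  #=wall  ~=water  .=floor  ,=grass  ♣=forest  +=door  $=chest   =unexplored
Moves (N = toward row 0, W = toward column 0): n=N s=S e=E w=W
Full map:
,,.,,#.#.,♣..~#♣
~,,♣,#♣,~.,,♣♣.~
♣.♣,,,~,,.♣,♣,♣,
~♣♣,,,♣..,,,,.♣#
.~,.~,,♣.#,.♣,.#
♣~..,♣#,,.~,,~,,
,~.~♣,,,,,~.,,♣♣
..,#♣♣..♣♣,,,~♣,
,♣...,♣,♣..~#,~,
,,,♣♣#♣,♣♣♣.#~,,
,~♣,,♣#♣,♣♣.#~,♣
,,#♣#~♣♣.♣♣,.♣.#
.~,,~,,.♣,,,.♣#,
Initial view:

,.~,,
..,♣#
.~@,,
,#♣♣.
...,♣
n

♣,,,♣
,.~,,
..@♣#
.~♣,,
,#♣♣.

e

,,,♣.
.~,,♣
.,@#,
~♣,,,
#♣♣..

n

,,,~,
,,,♣.
.~@,♣
.,♣#,
~♣,,,

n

♣,#♣,
,,,~,
,,@♣.
.~,,♣
.,♣#,

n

,,#.#
♣,#♣,
,,@~,
,,,♣.
.~,,♣

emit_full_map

 ,,#.#
 ♣,#♣,
 ,,@~,
♣,,,♣.
,.~,,♣
..,♣#,
.~♣,,,
,#♣♣..
...,♣ 

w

.,,#.
,♣,#♣
♣,@,~
♣,,,♣
,.~,,

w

,.,,#
,,♣,#
.♣@,,
♣♣,,,
~,.~,

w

,,.,,
~,,♣,
♣.@,,
~♣♣,,
.~,.~

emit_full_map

,,.,,#.#
~,,♣,#♣,
♣.@,,,~,
~♣♣,,,♣.
.~,.~,,♣
  ..,♣#,
  .~♣,,,
  ,#♣♣..
  ...,♣ 


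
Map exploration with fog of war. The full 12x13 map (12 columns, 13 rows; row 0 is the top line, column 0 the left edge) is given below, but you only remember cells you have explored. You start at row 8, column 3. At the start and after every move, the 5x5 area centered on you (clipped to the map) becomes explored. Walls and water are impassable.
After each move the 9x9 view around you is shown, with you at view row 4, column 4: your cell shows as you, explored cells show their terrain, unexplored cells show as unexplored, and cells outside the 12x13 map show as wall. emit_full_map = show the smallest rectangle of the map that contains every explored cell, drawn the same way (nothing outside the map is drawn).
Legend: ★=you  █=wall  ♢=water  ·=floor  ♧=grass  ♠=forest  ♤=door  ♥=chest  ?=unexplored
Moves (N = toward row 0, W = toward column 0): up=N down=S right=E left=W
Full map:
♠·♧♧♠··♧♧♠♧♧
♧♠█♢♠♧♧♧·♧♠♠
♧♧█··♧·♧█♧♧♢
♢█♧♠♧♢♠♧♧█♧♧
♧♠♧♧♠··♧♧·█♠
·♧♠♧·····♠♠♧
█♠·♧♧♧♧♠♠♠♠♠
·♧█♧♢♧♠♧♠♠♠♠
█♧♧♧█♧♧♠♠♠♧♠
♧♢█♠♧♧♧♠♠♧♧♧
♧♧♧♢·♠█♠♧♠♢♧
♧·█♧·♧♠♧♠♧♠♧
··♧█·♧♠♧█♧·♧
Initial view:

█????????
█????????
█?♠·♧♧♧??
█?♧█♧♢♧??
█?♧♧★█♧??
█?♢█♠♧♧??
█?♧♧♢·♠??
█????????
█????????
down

█????????
█?♠·♧♧♧??
█?♧█♧♢♧??
█?♧♧♧█♧??
█?♢█★♧♧??
█?♧♧♢·♠??
█?·█♧·♧??
█????????
█████████

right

?????????
?♠·♧♧♧???
?♧█♧♢♧♠??
?♧♧♧█♧♧??
?♢█♠★♧♧??
?♧♧♢·♠█??
?·█♧·♧♠??
?????????
█████████

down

?♠·♧♧♧???
?♧█♧♢♧♠??
?♧♧♧█♧♧??
?♢█♠♧♧♧??
?♧♧♢★♠█??
?·█♧·♧♠??
??♧█·♧♠??
█████████
█████████

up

?????????
?♠·♧♧♧???
?♧█♧♢♧♠??
?♧♧♧█♧♧??
?♢█♠★♧♧??
?♧♧♢·♠█??
?·█♧·♧♠??
??♧█·♧♠??
█████████

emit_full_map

♠·♧♧♧?
♧█♧♢♧♠
♧♧♧█♧♧
♢█♠★♧♧
♧♧♢·♠█
·█♧·♧♠
?♧█·♧♠

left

█????????
█?♠·♧♧♧??
█?♧█♧♢♧♠?
█?♧♧♧█♧♧?
█?♢█★♧♧♧?
█?♧♧♢·♠█?
█?·█♧·♧♠?
█??♧█·♧♠?
█████████

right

?????????
?♠·♧♧♧???
?♧█♧♢♧♠??
?♧♧♧█♧♧??
?♢█♠★♧♧??
?♧♧♢·♠█??
?·█♧·♧♠??
??♧█·♧♠??
█████████

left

█????????
█?♠·♧♧♧??
█?♧█♧♢♧♠?
█?♧♧♧█♧♧?
█?♢█★♧♧♧?
█?♧♧♢·♠█?
█?·█♧·♧♠?
█??♧█·♧♠?
█████████

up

█????????
█????????
█?♠·♧♧♧??
█?♧█♧♢♧♠?
█?♧♧★█♧♧?
█?♢█♠♧♧♧?
█?♧♧♢·♠█?
█?·█♧·♧♠?
█??♧█·♧♠?

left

██???????
██???????
███♠·♧♧♧?
██·♧█♧♢♧♠
███♧★♧█♧♧
██♧♢█♠♧♧♧
██♧♧♧♢·♠█
██?·█♧·♧♠
██??♧█·♧♠

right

█????????
█????????
██♠·♧♧♧??
█·♧█♧♢♧♠?
██♧♧★█♧♧?
█♧♢█♠♧♧♧?
█♧♧♧♢·♠█?
█?·█♧·♧♠?
█??♧█·♧♠?

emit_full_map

█♠·♧♧♧?
·♧█♧♢♧♠
█♧♧★█♧♧
♧♢█♠♧♧♧
♧♧♧♢·♠█
?·█♧·♧♠
??♧█·♧♠

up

█????????
█????????
█?♧♠♧··??
██♠·♧♧♧??
█·♧█★♢♧♠?
██♧♧♧█♧♧?
█♧♢█♠♧♧♧?
█♧♧♧♢·♠█?
█?·█♧·♧♠?

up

█????????
█????????
█?♠♧♧♠·??
█?♧♠♧··??
██♠·★♧♧??
█·♧█♧♢♧♠?
██♧♧♧█♧♧?
█♧♢█♠♧♧♧?
█♧♧♧♢·♠█?

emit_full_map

?♠♧♧♠·?
?♧♠♧··?
█♠·★♧♧?
·♧█♧♢♧♠
█♧♧♧█♧♧
♧♢█♠♧♧♧
♧♧♧♢·♠█
?·█♧·♧♠
??♧█·♧♠


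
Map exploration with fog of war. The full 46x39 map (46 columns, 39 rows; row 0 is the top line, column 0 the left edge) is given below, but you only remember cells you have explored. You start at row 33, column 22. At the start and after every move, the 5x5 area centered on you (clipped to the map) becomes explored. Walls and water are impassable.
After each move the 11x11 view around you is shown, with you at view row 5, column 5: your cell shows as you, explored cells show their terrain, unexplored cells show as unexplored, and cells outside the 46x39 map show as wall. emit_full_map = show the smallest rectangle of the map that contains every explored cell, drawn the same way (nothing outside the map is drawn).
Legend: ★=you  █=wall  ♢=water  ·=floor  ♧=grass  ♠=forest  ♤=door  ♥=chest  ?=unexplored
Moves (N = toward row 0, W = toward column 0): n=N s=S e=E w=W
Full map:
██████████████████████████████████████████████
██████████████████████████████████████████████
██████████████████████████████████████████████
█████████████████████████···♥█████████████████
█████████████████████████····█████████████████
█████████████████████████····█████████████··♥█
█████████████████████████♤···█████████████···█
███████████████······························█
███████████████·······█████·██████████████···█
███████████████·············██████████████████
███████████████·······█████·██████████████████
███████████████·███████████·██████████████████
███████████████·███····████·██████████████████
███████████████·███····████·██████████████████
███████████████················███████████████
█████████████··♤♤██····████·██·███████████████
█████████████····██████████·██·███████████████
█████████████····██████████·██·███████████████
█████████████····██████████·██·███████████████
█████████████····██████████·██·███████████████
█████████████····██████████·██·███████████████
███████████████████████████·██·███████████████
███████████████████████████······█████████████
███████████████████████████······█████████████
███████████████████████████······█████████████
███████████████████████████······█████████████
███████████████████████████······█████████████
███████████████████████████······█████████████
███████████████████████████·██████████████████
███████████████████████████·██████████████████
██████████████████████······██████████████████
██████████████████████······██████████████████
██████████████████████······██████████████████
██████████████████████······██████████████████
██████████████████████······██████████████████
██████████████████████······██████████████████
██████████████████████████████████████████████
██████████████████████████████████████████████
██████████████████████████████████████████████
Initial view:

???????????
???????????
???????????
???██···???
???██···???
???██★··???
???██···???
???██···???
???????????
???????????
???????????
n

???????????
???????????
???????????
???██···???
???██···???
???██★··???
???██···???
???██···???
???██···???
???????????
???????????

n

???????????
???????????
???????????
???█████???
???██···???
???██★··???
???██···???
???██···???
???██···???
???██···???
???????????

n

???????????
???????????
???????????
???█████???
???█████???
???██★··???
???██···???
???██···???
???██···???
???██···???
???██···???

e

???????????
???????????
???????????
??██████???
??██████???
??██·★··???
??██····???
??██····???
??██···????
??██···????
??██···????

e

???????????
???????????
???????????
?███████???
?███████???
?██··★··???
?██·····???
?██·····???
?██···?????
?██···?????
?██···?????

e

???????????
???????????
???????????
███████·???
███████·???
██···★··???
██······???
██······???
██···??????
██···??????
██···??????

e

???????????
???????????
???????????
██████·█???
██████·█???
█····★·█???
█······█???
█······█???
█···???????
█···???????
█···???????

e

???????????
???????????
???????????
█████·██???
█████·██???
·····★██???
······██???
······██???
···????????
···????????
···????????

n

???????????
???????????
???????????
???██···???
█████·██???
█████★██???
······██???
······██???
······██???
···????????
···????????

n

???????????
???????????
???????????
???██···???
???██···???
█████★██???
█████·██???
······██???
······██???
······██???
···????????

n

???????????
???????????
???????????
???██···???
???██···???
???██★··???
█████·██???
█████·██???
······██???
······██???
······██???

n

???????????
???????????
???????????
???██···???
???██···???
???██★··???
???██···???
█████·██???
█████·██???
······██???
······██???

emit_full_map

?????██···
?????██···
?????██★··
?????██···
███████·██
███████·██
██······██
██······██
██······██
██···?????
██···?????
██···?????

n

???????????
???????????
???????????
???██···???
???██···???
???██★··???
???██···???
???██···???
█████·██???
█████·██???
······██???

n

???????????
???????????
???????????
???██···???
???██···???
???██★··???
???██···???
???██···???
???██···???
█████·██???
█████·██???

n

???????????
???????????
???????????
???██·██???
???██···???
???██★··???
???██···???
???██···???
???██···???
???██···???
█████·██???

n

???????????
???????????
???????????
???██·██???
???██·██???
???██★··???
???██···???
???██···???
???██···???
???██···???
???██···???

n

???????????
???????????
???????????
???██·██???
???██·██???
???██★██???
???██···???
???██···???
???██···???
???██···???
???██···???

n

???????????
???????????
???????????
???██·██???
???██·██???
???██★██???
???██·██???
???██···???
???██···???
???██···???
???██···???

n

???????????
???????????
???????????
???██·██???
???██·██???
???██★██???
???██·██???
???██·██???
???██···???
???██···???
???██···???

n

???????????
???????????
???????????
???██·██???
???██·██???
???██★██???
???██·██???
???██·██???
???██·██???
???██···???
???██···???

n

???????????
???????????
???????????
???██·██???
???██·██???
???██★██???
???██·██???
???██·██???
???██·██???
???██·██???
???██···???

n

???????????
???????????
???????????
???·····???
???██·██???
???██★██???
???██·██???
???██·██???
???██·██???
???██·██???
???██·██???

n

???????????
???????????
???????????
???██·██???
???·····???
???██★██???
???██·██???
???██·██???
???██·██???
???██·██???
???██·██???

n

???????????
???????????
???????????
???██·██???
???██·██???
???··★··???
???██·██???
???██·██???
???██·██???
???██·██???
???██·██???

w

???????????
???????????
???????????
???███·██??
???███·██??
???··★···??
???███·██??
???███·██??
????██·██??
????██·██??
????██·██??

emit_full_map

????███·██
????███·██
????··★···
????███·██
????███·██
?????██·██
?????██·██
?????██·██
?????██·██
?????██·██
?????██···
?????██···
?????██···
?????██···
?????██···
?????██···
███████·██
███████·██
██······██
██······██
██······██
██···?????
██···?????
██···?????


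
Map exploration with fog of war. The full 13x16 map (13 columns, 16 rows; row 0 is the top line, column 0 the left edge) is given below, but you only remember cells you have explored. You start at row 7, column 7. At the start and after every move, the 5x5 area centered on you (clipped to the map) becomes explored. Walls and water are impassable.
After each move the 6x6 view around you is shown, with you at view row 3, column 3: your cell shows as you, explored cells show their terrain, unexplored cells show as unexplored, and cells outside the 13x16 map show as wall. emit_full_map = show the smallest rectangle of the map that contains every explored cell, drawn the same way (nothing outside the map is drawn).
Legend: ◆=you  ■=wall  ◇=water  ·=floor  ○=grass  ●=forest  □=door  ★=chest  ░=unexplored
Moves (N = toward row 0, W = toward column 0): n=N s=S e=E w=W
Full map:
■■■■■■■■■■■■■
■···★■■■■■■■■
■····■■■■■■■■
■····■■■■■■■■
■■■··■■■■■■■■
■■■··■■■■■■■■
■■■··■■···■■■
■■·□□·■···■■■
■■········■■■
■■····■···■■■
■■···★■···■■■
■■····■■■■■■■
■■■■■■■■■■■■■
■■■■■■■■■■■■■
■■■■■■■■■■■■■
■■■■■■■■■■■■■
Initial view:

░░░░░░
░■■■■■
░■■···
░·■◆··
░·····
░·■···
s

░■■■■■
░■■···
░·■···
░··◆··
░·■···
░★■···

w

░░■■■■
░·■■··
░□·■··
░··◆··
░··■··
░·★■··

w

░░░■■■
░··■■·
░□□·■·
░··◆··
░···■·
░··★■·

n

░░░░░░
░··■■■
░··■■·
░□□◆■·
░·····
░···■·

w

░░░░░░
░■··■■
░■··■■
░·□◆·■
░·····
░····■

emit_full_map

■··■■■■■
■··■■···
·□◆·■···
········
····■···
░··★■···

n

░░░░░░
░■··■■
░■··■■
░■·◆■■
░·□□·■
░·····

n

░░░░░░
░···■■
░■··■■
░■·◆■■
░■··■■
░·□□·■

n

░░░░░░
░···■■
░···■■
░■·◆■■
░■··■■
░■··■■

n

░░░░░░
░··★■■
░···■■
░··◆■■
░■··■■
░■··■■

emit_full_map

··★■■░░░
···■■░░░
··◆■■░░░
■··■■░░░
■··■■■■■
■··■■···
·□□·■···
········
····■···
░··★■···

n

■■■■■■
░■■■■■
░··★■■
░··◆■■
░···■■
░■··■■

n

■■■■■■
■■■■■■
░■■■■■
░··◆■■
░···■■
░···■■

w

■■■■■■
■■■■■■
░■■■■■
░··◆★■
░····■
░····■

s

■■■■■■
░■■■■■
░···★■
░··◆·■
░····■
░■■··■

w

■■■■■■
■■■■■■
■■···★
■■·◆··
■■····
■■■■··

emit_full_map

■■■■■■■░░░
■···★■■░░░
■·◆··■■░░░
■····■■░░░
■■■··■■░░░
░░■··■■■■■
░░■··■■···
░░·□□·■···
░░········
░░····■···
░░░··★■···

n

■■■■■■
■■■■■■
■■■■■■
■■·◆·★
■■····
■■····

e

■■■■■■
■■■■■■
■■■■■■
■··◆★■
■····■
■····■

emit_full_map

■■■■■■■░░░
■··◆★■■░░░
■····■■░░░
■····■■░░░
■■■··■■░░░
░░■··■■■■■
░░■··■■···
░░·□□·■···
░░········
░░····■···
░░░··★■···
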